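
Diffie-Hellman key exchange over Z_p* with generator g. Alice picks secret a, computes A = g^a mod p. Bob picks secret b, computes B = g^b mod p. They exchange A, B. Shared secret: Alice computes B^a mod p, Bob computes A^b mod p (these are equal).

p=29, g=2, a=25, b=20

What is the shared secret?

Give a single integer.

A = 2^25 mod 29  (bits of 25 = 11001)
  bit 0 = 1: r = r^2 * 2 mod 29 = 1^2 * 2 = 1*2 = 2
  bit 1 = 1: r = r^2 * 2 mod 29 = 2^2 * 2 = 4*2 = 8
  bit 2 = 0: r = r^2 mod 29 = 8^2 = 6
  bit 3 = 0: r = r^2 mod 29 = 6^2 = 7
  bit 4 = 1: r = r^2 * 2 mod 29 = 7^2 * 2 = 20*2 = 11
  -> A = 11
B = 2^20 mod 29  (bits of 20 = 10100)
  bit 0 = 1: r = r^2 * 2 mod 29 = 1^2 * 2 = 1*2 = 2
  bit 1 = 0: r = r^2 mod 29 = 2^2 = 4
  bit 2 = 1: r = r^2 * 2 mod 29 = 4^2 * 2 = 16*2 = 3
  bit 3 = 0: r = r^2 mod 29 = 3^2 = 9
  bit 4 = 0: r = r^2 mod 29 = 9^2 = 23
  -> B = 23
s = B^a = 23^25 mod 29  (bits of 25 = 11001)
  bit 0 = 1: r = r^2 * 23 mod 29 = 1^2 * 23 = 1*23 = 23
  bit 1 = 1: r = r^2 * 23 mod 29 = 23^2 * 23 = 7*23 = 16
  bit 2 = 0: r = r^2 mod 29 = 16^2 = 24
  bit 3 = 0: r = r^2 mod 29 = 24^2 = 25
  bit 4 = 1: r = r^2 * 23 mod 29 = 25^2 * 23 = 16*23 = 20
  -> s = B^a = 20

Answer: 20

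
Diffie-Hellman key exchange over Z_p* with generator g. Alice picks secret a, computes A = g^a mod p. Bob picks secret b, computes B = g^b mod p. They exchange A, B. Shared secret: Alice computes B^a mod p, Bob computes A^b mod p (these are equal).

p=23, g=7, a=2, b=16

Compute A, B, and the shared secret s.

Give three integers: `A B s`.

Answer: 3 6 13

Derivation:
A = 7^2 mod 23  (bits of 2 = 10)
  bit 0 = 1: r = r^2 * 7 mod 23 = 1^2 * 7 = 1*7 = 7
  bit 1 = 0: r = r^2 mod 23 = 7^2 = 3
  -> A = 3
B = 7^16 mod 23  (bits of 16 = 10000)
  bit 0 = 1: r = r^2 * 7 mod 23 = 1^2 * 7 = 1*7 = 7
  bit 1 = 0: r = r^2 mod 23 = 7^2 = 3
  bit 2 = 0: r = r^2 mod 23 = 3^2 = 9
  bit 3 = 0: r = r^2 mod 23 = 9^2 = 12
  bit 4 = 0: r = r^2 mod 23 = 12^2 = 6
  -> B = 6
s = B^a = 6^2 mod 23  (bits of 2 = 10)
  bit 0 = 1: r = r^2 * 6 mod 23 = 1^2 * 6 = 1*6 = 6
  bit 1 = 0: r = r^2 mod 23 = 6^2 = 13
  -> s = B^a = 13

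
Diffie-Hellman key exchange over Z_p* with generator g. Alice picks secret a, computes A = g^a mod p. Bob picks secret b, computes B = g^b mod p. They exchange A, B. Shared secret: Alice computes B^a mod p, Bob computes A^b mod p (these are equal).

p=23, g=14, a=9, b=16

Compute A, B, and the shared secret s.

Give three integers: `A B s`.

A = 14^9 mod 23  (bits of 9 = 1001)
  bit 0 = 1: r = r^2 * 14 mod 23 = 1^2 * 14 = 1*14 = 14
  bit 1 = 0: r = r^2 mod 23 = 14^2 = 12
  bit 2 = 0: r = r^2 mod 23 = 12^2 = 6
  bit 3 = 1: r = r^2 * 14 mod 23 = 6^2 * 14 = 13*14 = 21
  -> A = 21
B = 14^16 mod 23  (bits of 16 = 10000)
  bit 0 = 1: r = r^2 * 14 mod 23 = 1^2 * 14 = 1*14 = 14
  bit 1 = 0: r = r^2 mod 23 = 14^2 = 12
  bit 2 = 0: r = r^2 mod 23 = 12^2 = 6
  bit 3 = 0: r = r^2 mod 23 = 6^2 = 13
  bit 4 = 0: r = r^2 mod 23 = 13^2 = 8
  -> B = 8
s = B^a = 8^9 mod 23  (bits of 9 = 1001)
  bit 0 = 1: r = r^2 * 8 mod 23 = 1^2 * 8 = 1*8 = 8
  bit 1 = 0: r = r^2 mod 23 = 8^2 = 18
  bit 2 = 0: r = r^2 mod 23 = 18^2 = 2
  bit 3 = 1: r = r^2 * 8 mod 23 = 2^2 * 8 = 4*8 = 9
  -> s = B^a = 9

Answer: 21 8 9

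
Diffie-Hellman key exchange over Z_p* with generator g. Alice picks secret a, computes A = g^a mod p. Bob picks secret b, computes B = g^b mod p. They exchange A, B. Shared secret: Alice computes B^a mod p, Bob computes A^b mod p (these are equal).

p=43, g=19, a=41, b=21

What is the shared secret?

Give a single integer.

Answer: 42

Derivation:
A = 19^41 mod 43  (bits of 41 = 101001)
  bit 0 = 1: r = r^2 * 19 mod 43 = 1^2 * 19 = 1*19 = 19
  bit 1 = 0: r = r^2 mod 43 = 19^2 = 17
  bit 2 = 1: r = r^2 * 19 mod 43 = 17^2 * 19 = 31*19 = 30
  bit 3 = 0: r = r^2 mod 43 = 30^2 = 40
  bit 4 = 0: r = r^2 mod 43 = 40^2 = 9
  bit 5 = 1: r = r^2 * 19 mod 43 = 9^2 * 19 = 38*19 = 34
  -> A = 34
B = 19^21 mod 43  (bits of 21 = 10101)
  bit 0 = 1: r = r^2 * 19 mod 43 = 1^2 * 19 = 1*19 = 19
  bit 1 = 0: r = r^2 mod 43 = 19^2 = 17
  bit 2 = 1: r = r^2 * 19 mod 43 = 17^2 * 19 = 31*19 = 30
  bit 3 = 0: r = r^2 mod 43 = 30^2 = 40
  bit 4 = 1: r = r^2 * 19 mod 43 = 40^2 * 19 = 9*19 = 42
  -> B = 42
s = B^a = 42^41 mod 43  (bits of 41 = 101001)
  bit 0 = 1: r = r^2 * 42 mod 43 = 1^2 * 42 = 1*42 = 42
  bit 1 = 0: r = r^2 mod 43 = 42^2 = 1
  bit 2 = 1: r = r^2 * 42 mod 43 = 1^2 * 42 = 1*42 = 42
  bit 3 = 0: r = r^2 mod 43 = 42^2 = 1
  bit 4 = 0: r = r^2 mod 43 = 1^2 = 1
  bit 5 = 1: r = r^2 * 42 mod 43 = 1^2 * 42 = 1*42 = 42
  -> s = B^a = 42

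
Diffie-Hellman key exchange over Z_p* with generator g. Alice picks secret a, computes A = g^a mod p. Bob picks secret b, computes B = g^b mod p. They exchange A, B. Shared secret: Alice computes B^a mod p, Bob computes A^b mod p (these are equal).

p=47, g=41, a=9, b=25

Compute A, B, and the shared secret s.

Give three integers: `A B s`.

A = 41^9 mod 47  (bits of 9 = 1001)
  bit 0 = 1: r = r^2 * 41 mod 47 = 1^2 * 41 = 1*41 = 41
  bit 1 = 0: r = r^2 mod 47 = 41^2 = 36
  bit 2 = 0: r = r^2 mod 47 = 36^2 = 27
  bit 3 = 1: r = r^2 * 41 mod 47 = 27^2 * 41 = 24*41 = 44
  -> A = 44
B = 41^25 mod 47  (bits of 25 = 11001)
  bit 0 = 1: r = r^2 * 41 mod 47 = 1^2 * 41 = 1*41 = 41
  bit 1 = 1: r = r^2 * 41 mod 47 = 41^2 * 41 = 36*41 = 19
  bit 2 = 0: r = r^2 mod 47 = 19^2 = 32
  bit 3 = 0: r = r^2 mod 47 = 32^2 = 37
  bit 4 = 1: r = r^2 * 41 mod 47 = 37^2 * 41 = 6*41 = 11
  -> B = 11
s = B^a = 11^9 mod 47  (bits of 9 = 1001)
  bit 0 = 1: r = r^2 * 11 mod 47 = 1^2 * 11 = 1*11 = 11
  bit 1 = 0: r = r^2 mod 47 = 11^2 = 27
  bit 2 = 0: r = r^2 mod 47 = 27^2 = 24
  bit 3 = 1: r = r^2 * 11 mod 47 = 24^2 * 11 = 12*11 = 38
  -> s = B^a = 38

Answer: 44 11 38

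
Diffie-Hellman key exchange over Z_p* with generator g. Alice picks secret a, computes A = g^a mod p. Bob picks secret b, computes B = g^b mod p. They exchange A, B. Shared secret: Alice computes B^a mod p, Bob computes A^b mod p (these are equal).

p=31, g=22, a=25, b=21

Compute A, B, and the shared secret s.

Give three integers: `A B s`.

A = 22^25 mod 31  (bits of 25 = 11001)
  bit 0 = 1: r = r^2 * 22 mod 31 = 1^2 * 22 = 1*22 = 22
  bit 1 = 1: r = r^2 * 22 mod 31 = 22^2 * 22 = 19*22 = 15
  bit 2 = 0: r = r^2 mod 31 = 15^2 = 8
  bit 3 = 0: r = r^2 mod 31 = 8^2 = 2
  bit 4 = 1: r = r^2 * 22 mod 31 = 2^2 * 22 = 4*22 = 26
  -> A = 26
B = 22^21 mod 31  (bits of 21 = 10101)
  bit 0 = 1: r = r^2 * 22 mod 31 = 1^2 * 22 = 1*22 = 22
  bit 1 = 0: r = r^2 mod 31 = 22^2 = 19
  bit 2 = 1: r = r^2 * 22 mod 31 = 19^2 * 22 = 20*22 = 6
  bit 3 = 0: r = r^2 mod 31 = 6^2 = 5
  bit 4 = 1: r = r^2 * 22 mod 31 = 5^2 * 22 = 25*22 = 23
  -> B = 23
s = B^a = 23^25 mod 31  (bits of 25 = 11001)
  bit 0 = 1: r = r^2 * 23 mod 31 = 1^2 * 23 = 1*23 = 23
  bit 1 = 1: r = r^2 * 23 mod 31 = 23^2 * 23 = 2*23 = 15
  bit 2 = 0: r = r^2 mod 31 = 15^2 = 8
  bit 3 = 0: r = r^2 mod 31 = 8^2 = 2
  bit 4 = 1: r = r^2 * 23 mod 31 = 2^2 * 23 = 4*23 = 30
  -> s = B^a = 30

Answer: 26 23 30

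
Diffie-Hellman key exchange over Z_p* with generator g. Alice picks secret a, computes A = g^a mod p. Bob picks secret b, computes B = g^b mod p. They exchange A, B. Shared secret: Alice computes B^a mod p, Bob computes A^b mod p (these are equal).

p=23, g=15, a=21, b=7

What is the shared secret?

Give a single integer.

Answer: 21

Derivation:
A = 15^21 mod 23  (bits of 21 = 10101)
  bit 0 = 1: r = r^2 * 15 mod 23 = 1^2 * 15 = 1*15 = 15
  bit 1 = 0: r = r^2 mod 23 = 15^2 = 18
  bit 2 = 1: r = r^2 * 15 mod 23 = 18^2 * 15 = 2*15 = 7
  bit 3 = 0: r = r^2 mod 23 = 7^2 = 3
  bit 4 = 1: r = r^2 * 15 mod 23 = 3^2 * 15 = 9*15 = 20
  -> A = 20
B = 15^7 mod 23  (bits of 7 = 111)
  bit 0 = 1: r = r^2 * 15 mod 23 = 1^2 * 15 = 1*15 = 15
  bit 1 = 1: r = r^2 * 15 mod 23 = 15^2 * 15 = 18*15 = 17
  bit 2 = 1: r = r^2 * 15 mod 23 = 17^2 * 15 = 13*15 = 11
  -> B = 11
s = B^a = 11^21 mod 23  (bits of 21 = 10101)
  bit 0 = 1: r = r^2 * 11 mod 23 = 1^2 * 11 = 1*11 = 11
  bit 1 = 0: r = r^2 mod 23 = 11^2 = 6
  bit 2 = 1: r = r^2 * 11 mod 23 = 6^2 * 11 = 13*11 = 5
  bit 3 = 0: r = r^2 mod 23 = 5^2 = 2
  bit 4 = 1: r = r^2 * 11 mod 23 = 2^2 * 11 = 4*11 = 21
  -> s = B^a = 21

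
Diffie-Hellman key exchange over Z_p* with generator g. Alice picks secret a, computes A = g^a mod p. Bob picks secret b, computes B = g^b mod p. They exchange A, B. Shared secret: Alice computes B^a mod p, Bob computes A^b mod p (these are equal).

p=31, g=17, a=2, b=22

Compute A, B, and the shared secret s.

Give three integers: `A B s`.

Answer: 10 19 20

Derivation:
A = 17^2 mod 31  (bits of 2 = 10)
  bit 0 = 1: r = r^2 * 17 mod 31 = 1^2 * 17 = 1*17 = 17
  bit 1 = 0: r = r^2 mod 31 = 17^2 = 10
  -> A = 10
B = 17^22 mod 31  (bits of 22 = 10110)
  bit 0 = 1: r = r^2 * 17 mod 31 = 1^2 * 17 = 1*17 = 17
  bit 1 = 0: r = r^2 mod 31 = 17^2 = 10
  bit 2 = 1: r = r^2 * 17 mod 31 = 10^2 * 17 = 7*17 = 26
  bit 3 = 1: r = r^2 * 17 mod 31 = 26^2 * 17 = 25*17 = 22
  bit 4 = 0: r = r^2 mod 31 = 22^2 = 19
  -> B = 19
s = B^a = 19^2 mod 31  (bits of 2 = 10)
  bit 0 = 1: r = r^2 * 19 mod 31 = 1^2 * 19 = 1*19 = 19
  bit 1 = 0: r = r^2 mod 31 = 19^2 = 20
  -> s = B^a = 20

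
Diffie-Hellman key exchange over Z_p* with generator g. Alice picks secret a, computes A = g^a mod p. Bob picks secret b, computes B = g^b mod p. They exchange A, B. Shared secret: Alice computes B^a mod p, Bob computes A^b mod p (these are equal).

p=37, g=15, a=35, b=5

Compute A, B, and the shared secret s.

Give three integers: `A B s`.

Answer: 5 24 17

Derivation:
A = 15^35 mod 37  (bits of 35 = 100011)
  bit 0 = 1: r = r^2 * 15 mod 37 = 1^2 * 15 = 1*15 = 15
  bit 1 = 0: r = r^2 mod 37 = 15^2 = 3
  bit 2 = 0: r = r^2 mod 37 = 3^2 = 9
  bit 3 = 0: r = r^2 mod 37 = 9^2 = 7
  bit 4 = 1: r = r^2 * 15 mod 37 = 7^2 * 15 = 12*15 = 32
  bit 5 = 1: r = r^2 * 15 mod 37 = 32^2 * 15 = 25*15 = 5
  -> A = 5
B = 15^5 mod 37  (bits of 5 = 101)
  bit 0 = 1: r = r^2 * 15 mod 37 = 1^2 * 15 = 1*15 = 15
  bit 1 = 0: r = r^2 mod 37 = 15^2 = 3
  bit 2 = 1: r = r^2 * 15 mod 37 = 3^2 * 15 = 9*15 = 24
  -> B = 24
s = B^a = 24^35 mod 37  (bits of 35 = 100011)
  bit 0 = 1: r = r^2 * 24 mod 37 = 1^2 * 24 = 1*24 = 24
  bit 1 = 0: r = r^2 mod 37 = 24^2 = 21
  bit 2 = 0: r = r^2 mod 37 = 21^2 = 34
  bit 3 = 0: r = r^2 mod 37 = 34^2 = 9
  bit 4 = 1: r = r^2 * 24 mod 37 = 9^2 * 24 = 7*24 = 20
  bit 5 = 1: r = r^2 * 24 mod 37 = 20^2 * 24 = 30*24 = 17
  -> s = B^a = 17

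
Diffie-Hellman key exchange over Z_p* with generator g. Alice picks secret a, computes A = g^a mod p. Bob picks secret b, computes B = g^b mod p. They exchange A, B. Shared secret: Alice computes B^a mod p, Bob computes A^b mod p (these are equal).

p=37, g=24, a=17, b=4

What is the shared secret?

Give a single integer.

A = 24^17 mod 37  (bits of 17 = 10001)
  bit 0 = 1: r = r^2 * 24 mod 37 = 1^2 * 24 = 1*24 = 24
  bit 1 = 0: r = r^2 mod 37 = 24^2 = 21
  bit 2 = 0: r = r^2 mod 37 = 21^2 = 34
  bit 3 = 0: r = r^2 mod 37 = 34^2 = 9
  bit 4 = 1: r = r^2 * 24 mod 37 = 9^2 * 24 = 7*24 = 20
  -> A = 20
B = 24^4 mod 37  (bits of 4 = 100)
  bit 0 = 1: r = r^2 * 24 mod 37 = 1^2 * 24 = 1*24 = 24
  bit 1 = 0: r = r^2 mod 37 = 24^2 = 21
  bit 2 = 0: r = r^2 mod 37 = 21^2 = 34
  -> B = 34
s = B^a = 34^17 mod 37  (bits of 17 = 10001)
  bit 0 = 1: r = r^2 * 34 mod 37 = 1^2 * 34 = 1*34 = 34
  bit 1 = 0: r = r^2 mod 37 = 34^2 = 9
  bit 2 = 0: r = r^2 mod 37 = 9^2 = 7
  bit 3 = 0: r = r^2 mod 37 = 7^2 = 12
  bit 4 = 1: r = r^2 * 34 mod 37 = 12^2 * 34 = 33*34 = 12
  -> s = B^a = 12

Answer: 12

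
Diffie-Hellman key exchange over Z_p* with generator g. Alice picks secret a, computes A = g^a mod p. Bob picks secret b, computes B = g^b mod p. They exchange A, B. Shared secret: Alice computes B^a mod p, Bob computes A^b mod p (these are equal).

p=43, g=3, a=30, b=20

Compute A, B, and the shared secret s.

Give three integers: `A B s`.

Answer: 11 14 4

Derivation:
A = 3^30 mod 43  (bits of 30 = 11110)
  bit 0 = 1: r = r^2 * 3 mod 43 = 1^2 * 3 = 1*3 = 3
  bit 1 = 1: r = r^2 * 3 mod 43 = 3^2 * 3 = 9*3 = 27
  bit 2 = 1: r = r^2 * 3 mod 43 = 27^2 * 3 = 41*3 = 37
  bit 3 = 1: r = r^2 * 3 mod 43 = 37^2 * 3 = 36*3 = 22
  bit 4 = 0: r = r^2 mod 43 = 22^2 = 11
  -> A = 11
B = 3^20 mod 43  (bits of 20 = 10100)
  bit 0 = 1: r = r^2 * 3 mod 43 = 1^2 * 3 = 1*3 = 3
  bit 1 = 0: r = r^2 mod 43 = 3^2 = 9
  bit 2 = 1: r = r^2 * 3 mod 43 = 9^2 * 3 = 38*3 = 28
  bit 3 = 0: r = r^2 mod 43 = 28^2 = 10
  bit 4 = 0: r = r^2 mod 43 = 10^2 = 14
  -> B = 14
s = B^a = 14^30 mod 43  (bits of 30 = 11110)
  bit 0 = 1: r = r^2 * 14 mod 43 = 1^2 * 14 = 1*14 = 14
  bit 1 = 1: r = r^2 * 14 mod 43 = 14^2 * 14 = 24*14 = 35
  bit 2 = 1: r = r^2 * 14 mod 43 = 35^2 * 14 = 21*14 = 36
  bit 3 = 1: r = r^2 * 14 mod 43 = 36^2 * 14 = 6*14 = 41
  bit 4 = 0: r = r^2 mod 43 = 41^2 = 4
  -> s = B^a = 4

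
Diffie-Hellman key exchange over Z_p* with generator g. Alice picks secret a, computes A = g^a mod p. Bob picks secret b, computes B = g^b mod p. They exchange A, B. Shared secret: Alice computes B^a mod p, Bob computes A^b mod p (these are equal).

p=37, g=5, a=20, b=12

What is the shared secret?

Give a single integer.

Answer: 26

Derivation:
A = 5^20 mod 37  (bits of 20 = 10100)
  bit 0 = 1: r = r^2 * 5 mod 37 = 1^2 * 5 = 1*5 = 5
  bit 1 = 0: r = r^2 mod 37 = 5^2 = 25
  bit 2 = 1: r = r^2 * 5 mod 37 = 25^2 * 5 = 33*5 = 17
  bit 3 = 0: r = r^2 mod 37 = 17^2 = 30
  bit 4 = 0: r = r^2 mod 37 = 30^2 = 12
  -> A = 12
B = 5^12 mod 37  (bits of 12 = 1100)
  bit 0 = 1: r = r^2 * 5 mod 37 = 1^2 * 5 = 1*5 = 5
  bit 1 = 1: r = r^2 * 5 mod 37 = 5^2 * 5 = 25*5 = 14
  bit 2 = 0: r = r^2 mod 37 = 14^2 = 11
  bit 3 = 0: r = r^2 mod 37 = 11^2 = 10
  -> B = 10
s = B^a = 10^20 mod 37  (bits of 20 = 10100)
  bit 0 = 1: r = r^2 * 10 mod 37 = 1^2 * 10 = 1*10 = 10
  bit 1 = 0: r = r^2 mod 37 = 10^2 = 26
  bit 2 = 1: r = r^2 * 10 mod 37 = 26^2 * 10 = 10*10 = 26
  bit 3 = 0: r = r^2 mod 37 = 26^2 = 10
  bit 4 = 0: r = r^2 mod 37 = 10^2 = 26
  -> s = B^a = 26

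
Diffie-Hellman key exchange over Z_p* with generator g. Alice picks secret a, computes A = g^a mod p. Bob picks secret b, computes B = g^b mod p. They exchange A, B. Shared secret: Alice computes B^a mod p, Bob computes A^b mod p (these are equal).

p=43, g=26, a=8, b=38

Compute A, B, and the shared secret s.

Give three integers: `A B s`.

A = 26^8 mod 43  (bits of 8 = 1000)
  bit 0 = 1: r = r^2 * 26 mod 43 = 1^2 * 26 = 1*26 = 26
  bit 1 = 0: r = r^2 mod 43 = 26^2 = 31
  bit 2 = 0: r = r^2 mod 43 = 31^2 = 15
  bit 3 = 0: r = r^2 mod 43 = 15^2 = 10
  -> A = 10
B = 26^38 mod 43  (bits of 38 = 100110)
  bit 0 = 1: r = r^2 * 26 mod 43 = 1^2 * 26 = 1*26 = 26
  bit 1 = 0: r = r^2 mod 43 = 26^2 = 31
  bit 2 = 0: r = r^2 mod 43 = 31^2 = 15
  bit 3 = 1: r = r^2 * 26 mod 43 = 15^2 * 26 = 10*26 = 2
  bit 4 = 1: r = r^2 * 26 mod 43 = 2^2 * 26 = 4*26 = 18
  bit 5 = 0: r = r^2 mod 43 = 18^2 = 23
  -> B = 23
s = B^a = 23^8 mod 43  (bits of 8 = 1000)
  bit 0 = 1: r = r^2 * 23 mod 43 = 1^2 * 23 = 1*23 = 23
  bit 1 = 0: r = r^2 mod 43 = 23^2 = 13
  bit 2 = 0: r = r^2 mod 43 = 13^2 = 40
  bit 3 = 0: r = r^2 mod 43 = 40^2 = 9
  -> s = B^a = 9

Answer: 10 23 9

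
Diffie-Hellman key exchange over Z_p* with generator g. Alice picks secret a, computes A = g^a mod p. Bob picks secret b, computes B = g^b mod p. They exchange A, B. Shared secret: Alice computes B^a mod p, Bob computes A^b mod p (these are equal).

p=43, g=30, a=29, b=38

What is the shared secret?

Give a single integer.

A = 30^29 mod 43  (bits of 29 = 11101)
  bit 0 = 1: r = r^2 * 30 mod 43 = 1^2 * 30 = 1*30 = 30
  bit 1 = 1: r = r^2 * 30 mod 43 = 30^2 * 30 = 40*30 = 39
  bit 2 = 1: r = r^2 * 30 mod 43 = 39^2 * 30 = 16*30 = 7
  bit 3 = 0: r = r^2 mod 43 = 7^2 = 6
  bit 4 = 1: r = r^2 * 30 mod 43 = 6^2 * 30 = 36*30 = 5
  -> A = 5
B = 30^38 mod 43  (bits of 38 = 100110)
  bit 0 = 1: r = r^2 * 30 mod 43 = 1^2 * 30 = 1*30 = 30
  bit 1 = 0: r = r^2 mod 43 = 30^2 = 40
  bit 2 = 0: r = r^2 mod 43 = 40^2 = 9
  bit 3 = 1: r = r^2 * 30 mod 43 = 9^2 * 30 = 38*30 = 22
  bit 4 = 1: r = r^2 * 30 mod 43 = 22^2 * 30 = 11*30 = 29
  bit 5 = 0: r = r^2 mod 43 = 29^2 = 24
  -> B = 24
s = B^a = 24^29 mod 43  (bits of 29 = 11101)
  bit 0 = 1: r = r^2 * 24 mod 43 = 1^2 * 24 = 1*24 = 24
  bit 1 = 1: r = r^2 * 24 mod 43 = 24^2 * 24 = 17*24 = 21
  bit 2 = 1: r = r^2 * 24 mod 43 = 21^2 * 24 = 11*24 = 6
  bit 3 = 0: r = r^2 mod 43 = 6^2 = 36
  bit 4 = 1: r = r^2 * 24 mod 43 = 36^2 * 24 = 6*24 = 15
  -> s = B^a = 15

Answer: 15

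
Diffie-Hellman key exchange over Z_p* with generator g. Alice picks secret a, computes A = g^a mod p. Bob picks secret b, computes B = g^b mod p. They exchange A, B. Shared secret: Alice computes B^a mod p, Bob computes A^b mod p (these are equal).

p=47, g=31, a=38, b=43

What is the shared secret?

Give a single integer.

A = 31^38 mod 47  (bits of 38 = 100110)
  bit 0 = 1: r = r^2 * 31 mod 47 = 1^2 * 31 = 1*31 = 31
  bit 1 = 0: r = r^2 mod 47 = 31^2 = 21
  bit 2 = 0: r = r^2 mod 47 = 21^2 = 18
  bit 3 = 1: r = r^2 * 31 mod 47 = 18^2 * 31 = 42*31 = 33
  bit 4 = 1: r = r^2 * 31 mod 47 = 33^2 * 31 = 8*31 = 13
  bit 5 = 0: r = r^2 mod 47 = 13^2 = 28
  -> A = 28
B = 31^43 mod 47  (bits of 43 = 101011)
  bit 0 = 1: r = r^2 * 31 mod 47 = 1^2 * 31 = 1*31 = 31
  bit 1 = 0: r = r^2 mod 47 = 31^2 = 21
  bit 2 = 1: r = r^2 * 31 mod 47 = 21^2 * 31 = 18*31 = 41
  bit 3 = 0: r = r^2 mod 47 = 41^2 = 36
  bit 4 = 1: r = r^2 * 31 mod 47 = 36^2 * 31 = 27*31 = 38
  bit 5 = 1: r = r^2 * 31 mod 47 = 38^2 * 31 = 34*31 = 20
  -> B = 20
s = B^a = 20^38 mod 47  (bits of 38 = 100110)
  bit 0 = 1: r = r^2 * 20 mod 47 = 1^2 * 20 = 1*20 = 20
  bit 1 = 0: r = r^2 mod 47 = 20^2 = 24
  bit 2 = 0: r = r^2 mod 47 = 24^2 = 12
  bit 3 = 1: r = r^2 * 20 mod 47 = 12^2 * 20 = 3*20 = 13
  bit 4 = 1: r = r^2 * 20 mod 47 = 13^2 * 20 = 28*20 = 43
  bit 5 = 0: r = r^2 mod 47 = 43^2 = 16
  -> s = B^a = 16

Answer: 16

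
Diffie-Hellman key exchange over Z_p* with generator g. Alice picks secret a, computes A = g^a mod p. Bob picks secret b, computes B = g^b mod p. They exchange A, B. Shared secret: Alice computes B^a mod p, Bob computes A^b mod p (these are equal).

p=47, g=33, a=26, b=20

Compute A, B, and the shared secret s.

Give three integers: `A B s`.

Answer: 18 34 12

Derivation:
A = 33^26 mod 47  (bits of 26 = 11010)
  bit 0 = 1: r = r^2 * 33 mod 47 = 1^2 * 33 = 1*33 = 33
  bit 1 = 1: r = r^2 * 33 mod 47 = 33^2 * 33 = 8*33 = 29
  bit 2 = 0: r = r^2 mod 47 = 29^2 = 42
  bit 3 = 1: r = r^2 * 33 mod 47 = 42^2 * 33 = 25*33 = 26
  bit 4 = 0: r = r^2 mod 47 = 26^2 = 18
  -> A = 18
B = 33^20 mod 47  (bits of 20 = 10100)
  bit 0 = 1: r = r^2 * 33 mod 47 = 1^2 * 33 = 1*33 = 33
  bit 1 = 0: r = r^2 mod 47 = 33^2 = 8
  bit 2 = 1: r = r^2 * 33 mod 47 = 8^2 * 33 = 17*33 = 44
  bit 3 = 0: r = r^2 mod 47 = 44^2 = 9
  bit 4 = 0: r = r^2 mod 47 = 9^2 = 34
  -> B = 34
s = B^a = 34^26 mod 47  (bits of 26 = 11010)
  bit 0 = 1: r = r^2 * 34 mod 47 = 1^2 * 34 = 1*34 = 34
  bit 1 = 1: r = r^2 * 34 mod 47 = 34^2 * 34 = 28*34 = 12
  bit 2 = 0: r = r^2 mod 47 = 12^2 = 3
  bit 3 = 1: r = r^2 * 34 mod 47 = 3^2 * 34 = 9*34 = 24
  bit 4 = 0: r = r^2 mod 47 = 24^2 = 12
  -> s = B^a = 12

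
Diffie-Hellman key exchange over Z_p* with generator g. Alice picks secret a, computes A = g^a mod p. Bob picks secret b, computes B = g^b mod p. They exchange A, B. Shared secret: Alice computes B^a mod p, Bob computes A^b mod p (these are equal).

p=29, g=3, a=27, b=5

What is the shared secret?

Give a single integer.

Answer: 8

Derivation:
A = 3^27 mod 29  (bits of 27 = 11011)
  bit 0 = 1: r = r^2 * 3 mod 29 = 1^2 * 3 = 1*3 = 3
  bit 1 = 1: r = r^2 * 3 mod 29 = 3^2 * 3 = 9*3 = 27
  bit 2 = 0: r = r^2 mod 29 = 27^2 = 4
  bit 3 = 1: r = r^2 * 3 mod 29 = 4^2 * 3 = 16*3 = 19
  bit 4 = 1: r = r^2 * 3 mod 29 = 19^2 * 3 = 13*3 = 10
  -> A = 10
B = 3^5 mod 29  (bits of 5 = 101)
  bit 0 = 1: r = r^2 * 3 mod 29 = 1^2 * 3 = 1*3 = 3
  bit 1 = 0: r = r^2 mod 29 = 3^2 = 9
  bit 2 = 1: r = r^2 * 3 mod 29 = 9^2 * 3 = 23*3 = 11
  -> B = 11
s = B^a = 11^27 mod 29  (bits of 27 = 11011)
  bit 0 = 1: r = r^2 * 11 mod 29 = 1^2 * 11 = 1*11 = 11
  bit 1 = 1: r = r^2 * 11 mod 29 = 11^2 * 11 = 5*11 = 26
  bit 2 = 0: r = r^2 mod 29 = 26^2 = 9
  bit 3 = 1: r = r^2 * 11 mod 29 = 9^2 * 11 = 23*11 = 21
  bit 4 = 1: r = r^2 * 11 mod 29 = 21^2 * 11 = 6*11 = 8
  -> s = B^a = 8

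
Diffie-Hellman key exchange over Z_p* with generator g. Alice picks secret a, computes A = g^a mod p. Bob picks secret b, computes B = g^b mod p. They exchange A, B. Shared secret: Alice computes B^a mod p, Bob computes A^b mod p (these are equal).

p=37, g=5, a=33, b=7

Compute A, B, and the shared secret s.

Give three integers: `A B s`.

Answer: 8 18 29

Derivation:
A = 5^33 mod 37  (bits of 33 = 100001)
  bit 0 = 1: r = r^2 * 5 mod 37 = 1^2 * 5 = 1*5 = 5
  bit 1 = 0: r = r^2 mod 37 = 5^2 = 25
  bit 2 = 0: r = r^2 mod 37 = 25^2 = 33
  bit 3 = 0: r = r^2 mod 37 = 33^2 = 16
  bit 4 = 0: r = r^2 mod 37 = 16^2 = 34
  bit 5 = 1: r = r^2 * 5 mod 37 = 34^2 * 5 = 9*5 = 8
  -> A = 8
B = 5^7 mod 37  (bits of 7 = 111)
  bit 0 = 1: r = r^2 * 5 mod 37 = 1^2 * 5 = 1*5 = 5
  bit 1 = 1: r = r^2 * 5 mod 37 = 5^2 * 5 = 25*5 = 14
  bit 2 = 1: r = r^2 * 5 mod 37 = 14^2 * 5 = 11*5 = 18
  -> B = 18
s = B^a = 18^33 mod 37  (bits of 33 = 100001)
  bit 0 = 1: r = r^2 * 18 mod 37 = 1^2 * 18 = 1*18 = 18
  bit 1 = 0: r = r^2 mod 37 = 18^2 = 28
  bit 2 = 0: r = r^2 mod 37 = 28^2 = 7
  bit 3 = 0: r = r^2 mod 37 = 7^2 = 12
  bit 4 = 0: r = r^2 mod 37 = 12^2 = 33
  bit 5 = 1: r = r^2 * 18 mod 37 = 33^2 * 18 = 16*18 = 29
  -> s = B^a = 29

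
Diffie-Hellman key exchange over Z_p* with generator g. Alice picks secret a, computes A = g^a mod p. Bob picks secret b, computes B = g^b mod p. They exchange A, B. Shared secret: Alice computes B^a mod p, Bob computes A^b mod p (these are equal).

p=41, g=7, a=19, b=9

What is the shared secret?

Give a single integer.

A = 7^19 mod 41  (bits of 19 = 10011)
  bit 0 = 1: r = r^2 * 7 mod 41 = 1^2 * 7 = 1*7 = 7
  bit 1 = 0: r = r^2 mod 41 = 7^2 = 8
  bit 2 = 0: r = r^2 mod 41 = 8^2 = 23
  bit 3 = 1: r = r^2 * 7 mod 41 = 23^2 * 7 = 37*7 = 13
  bit 4 = 1: r = r^2 * 7 mod 41 = 13^2 * 7 = 5*7 = 35
  -> A = 35
B = 7^9 mod 41  (bits of 9 = 1001)
  bit 0 = 1: r = r^2 * 7 mod 41 = 1^2 * 7 = 1*7 = 7
  bit 1 = 0: r = r^2 mod 41 = 7^2 = 8
  bit 2 = 0: r = r^2 mod 41 = 8^2 = 23
  bit 3 = 1: r = r^2 * 7 mod 41 = 23^2 * 7 = 37*7 = 13
  -> B = 13
s = B^a = 13^19 mod 41  (bits of 19 = 10011)
  bit 0 = 1: r = r^2 * 13 mod 41 = 1^2 * 13 = 1*13 = 13
  bit 1 = 0: r = r^2 mod 41 = 13^2 = 5
  bit 2 = 0: r = r^2 mod 41 = 5^2 = 25
  bit 3 = 1: r = r^2 * 13 mod 41 = 25^2 * 13 = 10*13 = 7
  bit 4 = 1: r = r^2 * 13 mod 41 = 7^2 * 13 = 8*13 = 22
  -> s = B^a = 22

Answer: 22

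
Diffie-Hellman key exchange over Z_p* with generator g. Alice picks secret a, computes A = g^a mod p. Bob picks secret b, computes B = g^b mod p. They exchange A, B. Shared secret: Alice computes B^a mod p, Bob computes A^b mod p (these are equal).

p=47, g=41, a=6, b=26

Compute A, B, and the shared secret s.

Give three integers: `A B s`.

Answer: 32 28 9

Derivation:
A = 41^6 mod 47  (bits of 6 = 110)
  bit 0 = 1: r = r^2 * 41 mod 47 = 1^2 * 41 = 1*41 = 41
  bit 1 = 1: r = r^2 * 41 mod 47 = 41^2 * 41 = 36*41 = 19
  bit 2 = 0: r = r^2 mod 47 = 19^2 = 32
  -> A = 32
B = 41^26 mod 47  (bits of 26 = 11010)
  bit 0 = 1: r = r^2 * 41 mod 47 = 1^2 * 41 = 1*41 = 41
  bit 1 = 1: r = r^2 * 41 mod 47 = 41^2 * 41 = 36*41 = 19
  bit 2 = 0: r = r^2 mod 47 = 19^2 = 32
  bit 3 = 1: r = r^2 * 41 mod 47 = 32^2 * 41 = 37*41 = 13
  bit 4 = 0: r = r^2 mod 47 = 13^2 = 28
  -> B = 28
s = B^a = 28^6 mod 47  (bits of 6 = 110)
  bit 0 = 1: r = r^2 * 28 mod 47 = 1^2 * 28 = 1*28 = 28
  bit 1 = 1: r = r^2 * 28 mod 47 = 28^2 * 28 = 32*28 = 3
  bit 2 = 0: r = r^2 mod 47 = 3^2 = 9
  -> s = B^a = 9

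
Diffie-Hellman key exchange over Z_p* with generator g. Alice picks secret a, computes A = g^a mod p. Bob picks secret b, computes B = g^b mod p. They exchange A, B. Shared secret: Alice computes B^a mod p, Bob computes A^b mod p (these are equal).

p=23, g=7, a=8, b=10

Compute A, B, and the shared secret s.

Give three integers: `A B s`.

A = 7^8 mod 23  (bits of 8 = 1000)
  bit 0 = 1: r = r^2 * 7 mod 23 = 1^2 * 7 = 1*7 = 7
  bit 1 = 0: r = r^2 mod 23 = 7^2 = 3
  bit 2 = 0: r = r^2 mod 23 = 3^2 = 9
  bit 3 = 0: r = r^2 mod 23 = 9^2 = 12
  -> A = 12
B = 7^10 mod 23  (bits of 10 = 1010)
  bit 0 = 1: r = r^2 * 7 mod 23 = 1^2 * 7 = 1*7 = 7
  bit 1 = 0: r = r^2 mod 23 = 7^2 = 3
  bit 2 = 1: r = r^2 * 7 mod 23 = 3^2 * 7 = 9*7 = 17
  bit 3 = 0: r = r^2 mod 23 = 17^2 = 13
  -> B = 13
s = B^a = 13^8 mod 23  (bits of 8 = 1000)
  bit 0 = 1: r = r^2 * 13 mod 23 = 1^2 * 13 = 1*13 = 13
  bit 1 = 0: r = r^2 mod 23 = 13^2 = 8
  bit 2 = 0: r = r^2 mod 23 = 8^2 = 18
  bit 3 = 0: r = r^2 mod 23 = 18^2 = 2
  -> s = B^a = 2

Answer: 12 13 2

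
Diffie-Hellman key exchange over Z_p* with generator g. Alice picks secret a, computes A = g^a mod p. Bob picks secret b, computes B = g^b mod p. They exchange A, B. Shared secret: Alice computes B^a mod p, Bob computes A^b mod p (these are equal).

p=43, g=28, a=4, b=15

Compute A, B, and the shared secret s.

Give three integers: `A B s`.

Answer: 14 39 41

Derivation:
A = 28^4 mod 43  (bits of 4 = 100)
  bit 0 = 1: r = r^2 * 28 mod 43 = 1^2 * 28 = 1*28 = 28
  bit 1 = 0: r = r^2 mod 43 = 28^2 = 10
  bit 2 = 0: r = r^2 mod 43 = 10^2 = 14
  -> A = 14
B = 28^15 mod 43  (bits of 15 = 1111)
  bit 0 = 1: r = r^2 * 28 mod 43 = 1^2 * 28 = 1*28 = 28
  bit 1 = 1: r = r^2 * 28 mod 43 = 28^2 * 28 = 10*28 = 22
  bit 2 = 1: r = r^2 * 28 mod 43 = 22^2 * 28 = 11*28 = 7
  bit 3 = 1: r = r^2 * 28 mod 43 = 7^2 * 28 = 6*28 = 39
  -> B = 39
s = B^a = 39^4 mod 43  (bits of 4 = 100)
  bit 0 = 1: r = r^2 * 39 mod 43 = 1^2 * 39 = 1*39 = 39
  bit 1 = 0: r = r^2 mod 43 = 39^2 = 16
  bit 2 = 0: r = r^2 mod 43 = 16^2 = 41
  -> s = B^a = 41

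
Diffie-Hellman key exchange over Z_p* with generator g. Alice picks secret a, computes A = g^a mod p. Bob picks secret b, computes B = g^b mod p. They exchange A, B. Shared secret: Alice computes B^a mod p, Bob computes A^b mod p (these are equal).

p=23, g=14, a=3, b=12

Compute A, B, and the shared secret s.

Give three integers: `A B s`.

Answer: 7 9 16

Derivation:
A = 14^3 mod 23  (bits of 3 = 11)
  bit 0 = 1: r = r^2 * 14 mod 23 = 1^2 * 14 = 1*14 = 14
  bit 1 = 1: r = r^2 * 14 mod 23 = 14^2 * 14 = 12*14 = 7
  -> A = 7
B = 14^12 mod 23  (bits of 12 = 1100)
  bit 0 = 1: r = r^2 * 14 mod 23 = 1^2 * 14 = 1*14 = 14
  bit 1 = 1: r = r^2 * 14 mod 23 = 14^2 * 14 = 12*14 = 7
  bit 2 = 0: r = r^2 mod 23 = 7^2 = 3
  bit 3 = 0: r = r^2 mod 23 = 3^2 = 9
  -> B = 9
s = B^a = 9^3 mod 23  (bits of 3 = 11)
  bit 0 = 1: r = r^2 * 9 mod 23 = 1^2 * 9 = 1*9 = 9
  bit 1 = 1: r = r^2 * 9 mod 23 = 9^2 * 9 = 12*9 = 16
  -> s = B^a = 16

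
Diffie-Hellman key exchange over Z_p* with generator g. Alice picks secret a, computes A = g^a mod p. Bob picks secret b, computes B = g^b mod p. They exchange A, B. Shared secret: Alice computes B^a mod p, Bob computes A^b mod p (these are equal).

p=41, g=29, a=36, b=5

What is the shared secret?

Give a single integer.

Answer: 40

Derivation:
A = 29^36 mod 41  (bits of 36 = 100100)
  bit 0 = 1: r = r^2 * 29 mod 41 = 1^2 * 29 = 1*29 = 29
  bit 1 = 0: r = r^2 mod 41 = 29^2 = 21
  bit 2 = 0: r = r^2 mod 41 = 21^2 = 31
  bit 3 = 1: r = r^2 * 29 mod 41 = 31^2 * 29 = 18*29 = 30
  bit 4 = 0: r = r^2 mod 41 = 30^2 = 39
  bit 5 = 0: r = r^2 mod 41 = 39^2 = 4
  -> A = 4
B = 29^5 mod 41  (bits of 5 = 101)
  bit 0 = 1: r = r^2 * 29 mod 41 = 1^2 * 29 = 1*29 = 29
  bit 1 = 0: r = r^2 mod 41 = 29^2 = 21
  bit 2 = 1: r = r^2 * 29 mod 41 = 21^2 * 29 = 31*29 = 38
  -> B = 38
s = B^a = 38^36 mod 41  (bits of 36 = 100100)
  bit 0 = 1: r = r^2 * 38 mod 41 = 1^2 * 38 = 1*38 = 38
  bit 1 = 0: r = r^2 mod 41 = 38^2 = 9
  bit 2 = 0: r = r^2 mod 41 = 9^2 = 40
  bit 3 = 1: r = r^2 * 38 mod 41 = 40^2 * 38 = 1*38 = 38
  bit 4 = 0: r = r^2 mod 41 = 38^2 = 9
  bit 5 = 0: r = r^2 mod 41 = 9^2 = 40
  -> s = B^a = 40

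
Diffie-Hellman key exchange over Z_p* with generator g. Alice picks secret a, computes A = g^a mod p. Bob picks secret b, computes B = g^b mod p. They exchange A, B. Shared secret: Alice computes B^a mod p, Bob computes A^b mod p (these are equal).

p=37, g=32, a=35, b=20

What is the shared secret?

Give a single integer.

A = 32^35 mod 37  (bits of 35 = 100011)
  bit 0 = 1: r = r^2 * 32 mod 37 = 1^2 * 32 = 1*32 = 32
  bit 1 = 0: r = r^2 mod 37 = 32^2 = 25
  bit 2 = 0: r = r^2 mod 37 = 25^2 = 33
  bit 3 = 0: r = r^2 mod 37 = 33^2 = 16
  bit 4 = 1: r = r^2 * 32 mod 37 = 16^2 * 32 = 34*32 = 15
  bit 5 = 1: r = r^2 * 32 mod 37 = 15^2 * 32 = 3*32 = 22
  -> A = 22
B = 32^20 mod 37  (bits of 20 = 10100)
  bit 0 = 1: r = r^2 * 32 mod 37 = 1^2 * 32 = 1*32 = 32
  bit 1 = 0: r = r^2 mod 37 = 32^2 = 25
  bit 2 = 1: r = r^2 * 32 mod 37 = 25^2 * 32 = 33*32 = 20
  bit 3 = 0: r = r^2 mod 37 = 20^2 = 30
  bit 4 = 0: r = r^2 mod 37 = 30^2 = 12
  -> B = 12
s = B^a = 12^35 mod 37  (bits of 35 = 100011)
  bit 0 = 1: r = r^2 * 12 mod 37 = 1^2 * 12 = 1*12 = 12
  bit 1 = 0: r = r^2 mod 37 = 12^2 = 33
  bit 2 = 0: r = r^2 mod 37 = 33^2 = 16
  bit 3 = 0: r = r^2 mod 37 = 16^2 = 34
  bit 4 = 1: r = r^2 * 12 mod 37 = 34^2 * 12 = 9*12 = 34
  bit 5 = 1: r = r^2 * 12 mod 37 = 34^2 * 12 = 9*12 = 34
  -> s = B^a = 34

Answer: 34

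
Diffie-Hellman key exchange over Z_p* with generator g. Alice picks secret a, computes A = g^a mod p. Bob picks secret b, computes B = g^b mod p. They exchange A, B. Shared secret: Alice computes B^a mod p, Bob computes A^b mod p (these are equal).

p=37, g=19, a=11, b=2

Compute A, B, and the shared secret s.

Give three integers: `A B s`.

Answer: 20 28 30

Derivation:
A = 19^11 mod 37  (bits of 11 = 1011)
  bit 0 = 1: r = r^2 * 19 mod 37 = 1^2 * 19 = 1*19 = 19
  bit 1 = 0: r = r^2 mod 37 = 19^2 = 28
  bit 2 = 1: r = r^2 * 19 mod 37 = 28^2 * 19 = 7*19 = 22
  bit 3 = 1: r = r^2 * 19 mod 37 = 22^2 * 19 = 3*19 = 20
  -> A = 20
B = 19^2 mod 37  (bits of 2 = 10)
  bit 0 = 1: r = r^2 * 19 mod 37 = 1^2 * 19 = 1*19 = 19
  bit 1 = 0: r = r^2 mod 37 = 19^2 = 28
  -> B = 28
s = B^a = 28^11 mod 37  (bits of 11 = 1011)
  bit 0 = 1: r = r^2 * 28 mod 37 = 1^2 * 28 = 1*28 = 28
  bit 1 = 0: r = r^2 mod 37 = 28^2 = 7
  bit 2 = 1: r = r^2 * 28 mod 37 = 7^2 * 28 = 12*28 = 3
  bit 3 = 1: r = r^2 * 28 mod 37 = 3^2 * 28 = 9*28 = 30
  -> s = B^a = 30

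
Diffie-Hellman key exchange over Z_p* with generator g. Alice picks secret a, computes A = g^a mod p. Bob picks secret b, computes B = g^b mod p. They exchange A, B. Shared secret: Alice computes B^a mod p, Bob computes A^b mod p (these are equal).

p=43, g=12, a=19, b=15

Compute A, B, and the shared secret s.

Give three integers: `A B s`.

A = 12^19 mod 43  (bits of 19 = 10011)
  bit 0 = 1: r = r^2 * 12 mod 43 = 1^2 * 12 = 1*12 = 12
  bit 1 = 0: r = r^2 mod 43 = 12^2 = 15
  bit 2 = 0: r = r^2 mod 43 = 15^2 = 10
  bit 3 = 1: r = r^2 * 12 mod 43 = 10^2 * 12 = 14*12 = 39
  bit 4 = 1: r = r^2 * 12 mod 43 = 39^2 * 12 = 16*12 = 20
  -> A = 20
B = 12^15 mod 43  (bits of 15 = 1111)
  bit 0 = 1: r = r^2 * 12 mod 43 = 1^2 * 12 = 1*12 = 12
  bit 1 = 1: r = r^2 * 12 mod 43 = 12^2 * 12 = 15*12 = 8
  bit 2 = 1: r = r^2 * 12 mod 43 = 8^2 * 12 = 21*12 = 37
  bit 3 = 1: r = r^2 * 12 mod 43 = 37^2 * 12 = 36*12 = 2
  -> B = 2
s = B^a = 2^19 mod 43  (bits of 19 = 10011)
  bit 0 = 1: r = r^2 * 2 mod 43 = 1^2 * 2 = 1*2 = 2
  bit 1 = 0: r = r^2 mod 43 = 2^2 = 4
  bit 2 = 0: r = r^2 mod 43 = 4^2 = 16
  bit 3 = 1: r = r^2 * 2 mod 43 = 16^2 * 2 = 41*2 = 39
  bit 4 = 1: r = r^2 * 2 mod 43 = 39^2 * 2 = 16*2 = 32
  -> s = B^a = 32

Answer: 20 2 32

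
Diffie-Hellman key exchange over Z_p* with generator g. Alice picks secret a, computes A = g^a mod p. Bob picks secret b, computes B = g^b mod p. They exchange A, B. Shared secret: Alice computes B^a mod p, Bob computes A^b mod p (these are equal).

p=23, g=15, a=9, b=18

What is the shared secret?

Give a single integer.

A = 15^9 mod 23  (bits of 9 = 1001)
  bit 0 = 1: r = r^2 * 15 mod 23 = 1^2 * 15 = 1*15 = 15
  bit 1 = 0: r = r^2 mod 23 = 15^2 = 18
  bit 2 = 0: r = r^2 mod 23 = 18^2 = 2
  bit 3 = 1: r = r^2 * 15 mod 23 = 2^2 * 15 = 4*15 = 14
  -> A = 14
B = 15^18 mod 23  (bits of 18 = 10010)
  bit 0 = 1: r = r^2 * 15 mod 23 = 1^2 * 15 = 1*15 = 15
  bit 1 = 0: r = r^2 mod 23 = 15^2 = 18
  bit 2 = 0: r = r^2 mod 23 = 18^2 = 2
  bit 3 = 1: r = r^2 * 15 mod 23 = 2^2 * 15 = 4*15 = 14
  bit 4 = 0: r = r^2 mod 23 = 14^2 = 12
  -> B = 12
s = B^a = 12^9 mod 23  (bits of 9 = 1001)
  bit 0 = 1: r = r^2 * 12 mod 23 = 1^2 * 12 = 1*12 = 12
  bit 1 = 0: r = r^2 mod 23 = 12^2 = 6
  bit 2 = 0: r = r^2 mod 23 = 6^2 = 13
  bit 3 = 1: r = r^2 * 12 mod 23 = 13^2 * 12 = 8*12 = 4
  -> s = B^a = 4

Answer: 4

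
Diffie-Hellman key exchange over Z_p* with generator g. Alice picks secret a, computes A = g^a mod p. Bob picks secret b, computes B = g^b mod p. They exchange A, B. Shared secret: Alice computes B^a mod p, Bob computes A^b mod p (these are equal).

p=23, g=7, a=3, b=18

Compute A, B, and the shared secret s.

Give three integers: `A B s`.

Answer: 21 18 13

Derivation:
A = 7^3 mod 23  (bits of 3 = 11)
  bit 0 = 1: r = r^2 * 7 mod 23 = 1^2 * 7 = 1*7 = 7
  bit 1 = 1: r = r^2 * 7 mod 23 = 7^2 * 7 = 3*7 = 21
  -> A = 21
B = 7^18 mod 23  (bits of 18 = 10010)
  bit 0 = 1: r = r^2 * 7 mod 23 = 1^2 * 7 = 1*7 = 7
  bit 1 = 0: r = r^2 mod 23 = 7^2 = 3
  bit 2 = 0: r = r^2 mod 23 = 3^2 = 9
  bit 3 = 1: r = r^2 * 7 mod 23 = 9^2 * 7 = 12*7 = 15
  bit 4 = 0: r = r^2 mod 23 = 15^2 = 18
  -> B = 18
s = B^a = 18^3 mod 23  (bits of 3 = 11)
  bit 0 = 1: r = r^2 * 18 mod 23 = 1^2 * 18 = 1*18 = 18
  bit 1 = 1: r = r^2 * 18 mod 23 = 18^2 * 18 = 2*18 = 13
  -> s = B^a = 13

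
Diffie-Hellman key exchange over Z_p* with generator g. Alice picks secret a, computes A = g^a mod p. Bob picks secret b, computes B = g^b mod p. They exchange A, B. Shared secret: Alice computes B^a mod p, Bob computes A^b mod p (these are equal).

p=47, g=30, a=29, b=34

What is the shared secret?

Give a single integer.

A = 30^29 mod 47  (bits of 29 = 11101)
  bit 0 = 1: r = r^2 * 30 mod 47 = 1^2 * 30 = 1*30 = 30
  bit 1 = 1: r = r^2 * 30 mod 47 = 30^2 * 30 = 7*30 = 22
  bit 2 = 1: r = r^2 * 30 mod 47 = 22^2 * 30 = 14*30 = 44
  bit 3 = 0: r = r^2 mod 47 = 44^2 = 9
  bit 4 = 1: r = r^2 * 30 mod 47 = 9^2 * 30 = 34*30 = 33
  -> A = 33
B = 30^34 mod 47  (bits of 34 = 100010)
  bit 0 = 1: r = r^2 * 30 mod 47 = 1^2 * 30 = 1*30 = 30
  bit 1 = 0: r = r^2 mod 47 = 30^2 = 7
  bit 2 = 0: r = r^2 mod 47 = 7^2 = 2
  bit 3 = 0: r = r^2 mod 47 = 2^2 = 4
  bit 4 = 1: r = r^2 * 30 mod 47 = 4^2 * 30 = 16*30 = 10
  bit 5 = 0: r = r^2 mod 47 = 10^2 = 6
  -> B = 6
s = B^a = 6^29 mod 47  (bits of 29 = 11101)
  bit 0 = 1: r = r^2 * 6 mod 47 = 1^2 * 6 = 1*6 = 6
  bit 1 = 1: r = r^2 * 6 mod 47 = 6^2 * 6 = 36*6 = 28
  bit 2 = 1: r = r^2 * 6 mod 47 = 28^2 * 6 = 32*6 = 4
  bit 3 = 0: r = r^2 mod 47 = 4^2 = 16
  bit 4 = 1: r = r^2 * 6 mod 47 = 16^2 * 6 = 21*6 = 32
  -> s = B^a = 32

Answer: 32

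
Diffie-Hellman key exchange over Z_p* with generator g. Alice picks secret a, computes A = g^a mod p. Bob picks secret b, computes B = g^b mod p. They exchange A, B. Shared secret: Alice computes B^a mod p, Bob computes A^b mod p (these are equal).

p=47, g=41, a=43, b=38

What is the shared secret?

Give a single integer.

Answer: 6

Derivation:
A = 41^43 mod 47  (bits of 43 = 101011)
  bit 0 = 1: r = r^2 * 41 mod 47 = 1^2 * 41 = 1*41 = 41
  bit 1 = 0: r = r^2 mod 47 = 41^2 = 36
  bit 2 = 1: r = r^2 * 41 mod 47 = 36^2 * 41 = 27*41 = 26
  bit 3 = 0: r = r^2 mod 47 = 26^2 = 18
  bit 4 = 1: r = r^2 * 41 mod 47 = 18^2 * 41 = 42*41 = 30
  bit 5 = 1: r = r^2 * 41 mod 47 = 30^2 * 41 = 7*41 = 5
  -> A = 5
B = 41^38 mod 47  (bits of 38 = 100110)
  bit 0 = 1: r = r^2 * 41 mod 47 = 1^2 * 41 = 1*41 = 41
  bit 1 = 0: r = r^2 mod 47 = 41^2 = 36
  bit 2 = 0: r = r^2 mod 47 = 36^2 = 27
  bit 3 = 1: r = r^2 * 41 mod 47 = 27^2 * 41 = 24*41 = 44
  bit 4 = 1: r = r^2 * 41 mod 47 = 44^2 * 41 = 9*41 = 40
  bit 5 = 0: r = r^2 mod 47 = 40^2 = 2
  -> B = 2
s = B^a = 2^43 mod 47  (bits of 43 = 101011)
  bit 0 = 1: r = r^2 * 2 mod 47 = 1^2 * 2 = 1*2 = 2
  bit 1 = 0: r = r^2 mod 47 = 2^2 = 4
  bit 2 = 1: r = r^2 * 2 mod 47 = 4^2 * 2 = 16*2 = 32
  bit 3 = 0: r = r^2 mod 47 = 32^2 = 37
  bit 4 = 1: r = r^2 * 2 mod 47 = 37^2 * 2 = 6*2 = 12
  bit 5 = 1: r = r^2 * 2 mod 47 = 12^2 * 2 = 3*2 = 6
  -> s = B^a = 6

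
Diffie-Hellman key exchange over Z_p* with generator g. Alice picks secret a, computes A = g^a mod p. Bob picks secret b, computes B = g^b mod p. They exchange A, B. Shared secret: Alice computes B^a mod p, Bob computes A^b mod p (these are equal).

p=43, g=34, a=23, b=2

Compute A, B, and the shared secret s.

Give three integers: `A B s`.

A = 34^23 mod 43  (bits of 23 = 10111)
  bit 0 = 1: r = r^2 * 34 mod 43 = 1^2 * 34 = 1*34 = 34
  bit 1 = 0: r = r^2 mod 43 = 34^2 = 38
  bit 2 = 1: r = r^2 * 34 mod 43 = 38^2 * 34 = 25*34 = 33
  bit 3 = 1: r = r^2 * 34 mod 43 = 33^2 * 34 = 14*34 = 3
  bit 4 = 1: r = r^2 * 34 mod 43 = 3^2 * 34 = 9*34 = 5
  -> A = 5
B = 34^2 mod 43  (bits of 2 = 10)
  bit 0 = 1: r = r^2 * 34 mod 43 = 1^2 * 34 = 1*34 = 34
  bit 1 = 0: r = r^2 mod 43 = 34^2 = 38
  -> B = 38
s = B^a = 38^23 mod 43  (bits of 23 = 10111)
  bit 0 = 1: r = r^2 * 38 mod 43 = 1^2 * 38 = 1*38 = 38
  bit 1 = 0: r = r^2 mod 43 = 38^2 = 25
  bit 2 = 1: r = r^2 * 38 mod 43 = 25^2 * 38 = 23*38 = 14
  bit 3 = 1: r = r^2 * 38 mod 43 = 14^2 * 38 = 24*38 = 9
  bit 4 = 1: r = r^2 * 38 mod 43 = 9^2 * 38 = 38*38 = 25
  -> s = B^a = 25

Answer: 5 38 25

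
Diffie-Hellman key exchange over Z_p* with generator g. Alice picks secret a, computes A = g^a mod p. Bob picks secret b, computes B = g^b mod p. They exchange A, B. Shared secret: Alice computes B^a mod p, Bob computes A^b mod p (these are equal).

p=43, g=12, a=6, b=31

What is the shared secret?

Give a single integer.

A = 12^6 mod 43  (bits of 6 = 110)
  bit 0 = 1: r = r^2 * 12 mod 43 = 1^2 * 12 = 1*12 = 12
  bit 1 = 1: r = r^2 * 12 mod 43 = 12^2 * 12 = 15*12 = 8
  bit 2 = 0: r = r^2 mod 43 = 8^2 = 21
  -> A = 21
B = 12^31 mod 43  (bits of 31 = 11111)
  bit 0 = 1: r = r^2 * 12 mod 43 = 1^2 * 12 = 1*12 = 12
  bit 1 = 1: r = r^2 * 12 mod 43 = 12^2 * 12 = 15*12 = 8
  bit 2 = 1: r = r^2 * 12 mod 43 = 8^2 * 12 = 21*12 = 37
  bit 3 = 1: r = r^2 * 12 mod 43 = 37^2 * 12 = 36*12 = 2
  bit 4 = 1: r = r^2 * 12 mod 43 = 2^2 * 12 = 4*12 = 5
  -> B = 5
s = B^a = 5^6 mod 43  (bits of 6 = 110)
  bit 0 = 1: r = r^2 * 5 mod 43 = 1^2 * 5 = 1*5 = 5
  bit 1 = 1: r = r^2 * 5 mod 43 = 5^2 * 5 = 25*5 = 39
  bit 2 = 0: r = r^2 mod 43 = 39^2 = 16
  -> s = B^a = 16

Answer: 16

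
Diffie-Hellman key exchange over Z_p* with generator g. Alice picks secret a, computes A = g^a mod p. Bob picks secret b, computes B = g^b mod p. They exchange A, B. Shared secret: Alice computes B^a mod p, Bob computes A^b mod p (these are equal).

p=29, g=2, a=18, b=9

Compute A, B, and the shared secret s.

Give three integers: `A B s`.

Answer: 13 19 5

Derivation:
A = 2^18 mod 29  (bits of 18 = 10010)
  bit 0 = 1: r = r^2 * 2 mod 29 = 1^2 * 2 = 1*2 = 2
  bit 1 = 0: r = r^2 mod 29 = 2^2 = 4
  bit 2 = 0: r = r^2 mod 29 = 4^2 = 16
  bit 3 = 1: r = r^2 * 2 mod 29 = 16^2 * 2 = 24*2 = 19
  bit 4 = 0: r = r^2 mod 29 = 19^2 = 13
  -> A = 13
B = 2^9 mod 29  (bits of 9 = 1001)
  bit 0 = 1: r = r^2 * 2 mod 29 = 1^2 * 2 = 1*2 = 2
  bit 1 = 0: r = r^2 mod 29 = 2^2 = 4
  bit 2 = 0: r = r^2 mod 29 = 4^2 = 16
  bit 3 = 1: r = r^2 * 2 mod 29 = 16^2 * 2 = 24*2 = 19
  -> B = 19
s = B^a = 19^18 mod 29  (bits of 18 = 10010)
  bit 0 = 1: r = r^2 * 19 mod 29 = 1^2 * 19 = 1*19 = 19
  bit 1 = 0: r = r^2 mod 29 = 19^2 = 13
  bit 2 = 0: r = r^2 mod 29 = 13^2 = 24
  bit 3 = 1: r = r^2 * 19 mod 29 = 24^2 * 19 = 25*19 = 11
  bit 4 = 0: r = r^2 mod 29 = 11^2 = 5
  -> s = B^a = 5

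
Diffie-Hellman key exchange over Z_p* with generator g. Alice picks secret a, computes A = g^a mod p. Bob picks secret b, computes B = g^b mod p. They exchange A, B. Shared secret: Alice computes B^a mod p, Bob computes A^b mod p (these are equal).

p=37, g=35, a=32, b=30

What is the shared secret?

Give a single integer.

A = 35^32 mod 37  (bits of 32 = 100000)
  bit 0 = 1: r = r^2 * 35 mod 37 = 1^2 * 35 = 1*35 = 35
  bit 1 = 0: r = r^2 mod 37 = 35^2 = 4
  bit 2 = 0: r = r^2 mod 37 = 4^2 = 16
  bit 3 = 0: r = r^2 mod 37 = 16^2 = 34
  bit 4 = 0: r = r^2 mod 37 = 34^2 = 9
  bit 5 = 0: r = r^2 mod 37 = 9^2 = 7
  -> A = 7
B = 35^30 mod 37  (bits of 30 = 11110)
  bit 0 = 1: r = r^2 * 35 mod 37 = 1^2 * 35 = 1*35 = 35
  bit 1 = 1: r = r^2 * 35 mod 37 = 35^2 * 35 = 4*35 = 29
  bit 2 = 1: r = r^2 * 35 mod 37 = 29^2 * 35 = 27*35 = 20
  bit 3 = 1: r = r^2 * 35 mod 37 = 20^2 * 35 = 30*35 = 14
  bit 4 = 0: r = r^2 mod 37 = 14^2 = 11
  -> B = 11
s = B^a = 11^32 mod 37  (bits of 32 = 100000)
  bit 0 = 1: r = r^2 * 11 mod 37 = 1^2 * 11 = 1*11 = 11
  bit 1 = 0: r = r^2 mod 37 = 11^2 = 10
  bit 2 = 0: r = r^2 mod 37 = 10^2 = 26
  bit 3 = 0: r = r^2 mod 37 = 26^2 = 10
  bit 4 = 0: r = r^2 mod 37 = 10^2 = 26
  bit 5 = 0: r = r^2 mod 37 = 26^2 = 10
  -> s = B^a = 10

Answer: 10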